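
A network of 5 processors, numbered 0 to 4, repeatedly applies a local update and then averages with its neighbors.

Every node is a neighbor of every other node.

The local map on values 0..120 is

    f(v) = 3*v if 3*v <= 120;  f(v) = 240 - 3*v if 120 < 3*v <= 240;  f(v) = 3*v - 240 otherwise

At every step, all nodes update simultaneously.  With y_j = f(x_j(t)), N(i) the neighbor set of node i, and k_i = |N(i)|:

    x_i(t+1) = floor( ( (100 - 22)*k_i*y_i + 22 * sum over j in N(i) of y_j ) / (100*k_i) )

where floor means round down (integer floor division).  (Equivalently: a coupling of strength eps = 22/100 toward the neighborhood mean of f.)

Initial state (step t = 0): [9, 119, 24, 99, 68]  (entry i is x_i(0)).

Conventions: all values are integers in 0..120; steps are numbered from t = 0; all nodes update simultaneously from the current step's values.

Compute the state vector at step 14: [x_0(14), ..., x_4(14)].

Answer: [84, 84, 47, 93, 80]

Derivation:
t=0: [9, 119, 24, 99, 68]
t=1: [36, 101, 69, 58, 43]
t=2: [99, 66, 44, 68, 101]
t=3: [58, 47, 95, 42, 62]
t=4: [68, 92, 53, 103, 59]
t=5: [41, 41, 74, 65, 61]
t=6: [104, 104, 32, 52, 60]
t=7: [73, 73, 90, 82, 64]
t=8: [22, 22, 28, 11, 41]
t=9: [67, 67, 81, 44, 104]
t=10: [42, 42, 16, 92, 66]
t=11: [102, 102, 54, 45, 49]
t=12: [70, 70, 78, 98, 89]
t=13: [29, 29, 12, 47, 27]
t=14: [84, 84, 47, 93, 80]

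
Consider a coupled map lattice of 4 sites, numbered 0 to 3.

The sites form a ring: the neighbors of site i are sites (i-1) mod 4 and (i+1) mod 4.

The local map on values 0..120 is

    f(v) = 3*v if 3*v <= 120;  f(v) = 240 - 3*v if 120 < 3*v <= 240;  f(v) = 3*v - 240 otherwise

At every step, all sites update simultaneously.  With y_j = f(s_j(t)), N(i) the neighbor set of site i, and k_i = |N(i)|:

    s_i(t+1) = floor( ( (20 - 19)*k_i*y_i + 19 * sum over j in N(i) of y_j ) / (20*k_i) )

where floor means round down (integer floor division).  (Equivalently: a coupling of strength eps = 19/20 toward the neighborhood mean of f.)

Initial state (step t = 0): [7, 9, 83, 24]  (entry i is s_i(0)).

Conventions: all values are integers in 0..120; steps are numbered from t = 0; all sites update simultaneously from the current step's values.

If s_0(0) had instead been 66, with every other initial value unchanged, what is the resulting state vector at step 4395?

Simulating step by step:
t=0: [66, 9, 83, 24]
t=1: [49, 25, 47, 27]
t=2: [78, 94, 79, 95]
t=3: [41, 6, 41, 6]
t=4: [22, 112, 22, 112]
t=5: [94, 67, 94, 67]
t=6: [39, 41, 39, 41]
t=7: [117, 117, 117, 117]
t=8: [111, 111, 111, 111]
t=9: [93, 93, 93, 93]
t=10: [39, 39, 39, 39]
t=11: [117, 117, 117, 117]

Answer: [117, 117, 117, 117]
Key observation: The state at step 7, [117, 117, 117, 117], reappears at step 11: the system is in a cycle of period 4 from step 7 on.  Therefore the state at step 4395 equals the state at step 7 + ((4395 - 7) mod 4) = 7, which is [117, 117, 117, 117].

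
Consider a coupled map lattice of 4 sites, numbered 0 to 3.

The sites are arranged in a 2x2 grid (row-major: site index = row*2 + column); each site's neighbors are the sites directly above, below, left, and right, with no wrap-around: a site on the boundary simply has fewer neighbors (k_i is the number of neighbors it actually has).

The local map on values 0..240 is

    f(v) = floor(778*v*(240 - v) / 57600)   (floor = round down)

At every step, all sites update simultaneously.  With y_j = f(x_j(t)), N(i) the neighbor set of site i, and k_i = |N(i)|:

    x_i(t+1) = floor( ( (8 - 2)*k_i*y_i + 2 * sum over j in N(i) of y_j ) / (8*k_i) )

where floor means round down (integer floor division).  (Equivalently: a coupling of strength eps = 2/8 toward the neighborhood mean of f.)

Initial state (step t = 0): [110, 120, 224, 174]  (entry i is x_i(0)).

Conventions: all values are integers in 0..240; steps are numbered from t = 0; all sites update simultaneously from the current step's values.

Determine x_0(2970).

Answer: x_0(2970) = 120
Key observation: The state at step 17, [194, 194, 194, 194], reappears at step 19: the system is in a cycle of period 2 from step 17 on.  Therefore the state at step 2970 equals the state at step 17 + ((2970 - 17) mod 2) = 18, which is [120, 120, 120, 120].

Derivation:
t=0: [110, 120, 224, 174]
t=1: [175, 189, 79, 146]
t=2: [152, 139, 170, 176]
t=3: [178, 183, 161, 157]
t=4: [150, 145, 168, 170]
t=5: [180, 182, 165, 163]
t=6: [147, 145, 164, 165]
t=7: [182, 183, 169, 169]
t=8: [144, 143, 159, 159]
t=9: [184, 185, 174, 174]
t=10: [140, 139, 153, 152]
t=11: [187, 187, 180, 181]
t=12: [134, 134, 143, 142]
t=13: [190, 190, 187, 187]
t=14: [128, 128, 132, 132]
t=15: [192, 192, 192, 192]
t=16: [124, 124, 124, 124]
t=17: [194, 194, 194, 194]
t=18: [120, 120, 120, 120]
t=19: [194, 194, 194, 194]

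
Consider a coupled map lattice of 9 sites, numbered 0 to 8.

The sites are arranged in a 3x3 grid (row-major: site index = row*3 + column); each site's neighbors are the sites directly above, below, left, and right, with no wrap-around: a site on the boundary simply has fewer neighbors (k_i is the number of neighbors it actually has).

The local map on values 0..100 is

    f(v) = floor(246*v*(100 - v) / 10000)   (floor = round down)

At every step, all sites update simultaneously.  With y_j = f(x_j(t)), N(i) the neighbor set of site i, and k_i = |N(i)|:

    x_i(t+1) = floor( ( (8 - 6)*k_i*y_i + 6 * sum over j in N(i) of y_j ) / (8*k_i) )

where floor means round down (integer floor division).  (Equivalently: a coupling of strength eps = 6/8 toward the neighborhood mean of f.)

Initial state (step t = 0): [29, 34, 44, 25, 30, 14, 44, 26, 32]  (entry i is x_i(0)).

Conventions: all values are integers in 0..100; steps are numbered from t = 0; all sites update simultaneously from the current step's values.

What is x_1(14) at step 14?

Answer: x_1(14) = 59

Derivation:
t=0: [29, 34, 44, 25, 30, 14, 44, 26, 32]
t=1: [50, 54, 46, 51, 45, 48, 49, 52, 41]
t=2: [61, 60, 61, 60, 60, 60, 61, 60, 60]
t=3: [58, 58, 58, 58, 59, 58, 58, 58, 59]
t=4: [59, 59, 59, 59, 59, 59, 59, 59, 59]
t=5: [59, 59, 59, 59, 59, 59, 59, 59, 59]
t=6: [59, 59, 59, 59, 59, 59, 59, 59, 59]
t=7: [59, 59, 59, 59, 59, 59, 59, 59, 59]
t=8: [59, 59, 59, 59, 59, 59, 59, 59, 59]
t=9: [59, 59, 59, 59, 59, 59, 59, 59, 59]
t=10: [59, 59, 59, 59, 59, 59, 59, 59, 59]
t=11: [59, 59, 59, 59, 59, 59, 59, 59, 59]
t=12: [59, 59, 59, 59, 59, 59, 59, 59, 59]
t=13: [59, 59, 59, 59, 59, 59, 59, 59, 59]
t=14: [59, 59, 59, 59, 59, 59, 59, 59, 59]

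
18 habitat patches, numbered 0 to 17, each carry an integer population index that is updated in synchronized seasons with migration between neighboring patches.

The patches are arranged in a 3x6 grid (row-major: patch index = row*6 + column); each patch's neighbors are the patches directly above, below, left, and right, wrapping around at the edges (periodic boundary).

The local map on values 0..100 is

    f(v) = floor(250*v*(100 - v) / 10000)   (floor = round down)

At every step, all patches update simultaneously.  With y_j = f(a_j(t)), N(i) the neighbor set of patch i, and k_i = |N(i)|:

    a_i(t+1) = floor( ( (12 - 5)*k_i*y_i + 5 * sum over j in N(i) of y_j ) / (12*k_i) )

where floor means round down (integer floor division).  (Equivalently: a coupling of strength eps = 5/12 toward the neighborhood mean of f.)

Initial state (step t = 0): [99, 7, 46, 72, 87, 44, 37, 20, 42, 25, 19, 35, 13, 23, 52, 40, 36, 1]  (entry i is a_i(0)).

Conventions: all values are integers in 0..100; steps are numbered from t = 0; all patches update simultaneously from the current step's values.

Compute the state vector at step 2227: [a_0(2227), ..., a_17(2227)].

Answer: [60, 60, 60, 60, 60, 60, 60, 60, 60, 60, 60, 60, 60, 60, 60, 60, 60, 60]
Key observation: The state at step 5, [60, 60, 60, 60, 60, 60, 60, 60, 60, 60, 60, 60, 60, 60, 60, 60, 60, 60], reappears at step 6: the system is in a cycle of period 1 from step 5 on.  Therefore the state at step 2227 equals the state at step 5 + ((2227 - 5) mod 1) = 5, which is [60, 60, 60, 60, 60, 60, 60, 60, 60, 60, 60, 60, 60, 60, 60, 60, 60, 60].

Derivation:
t=0: [99, 7, 46, 72, 87, 44, 37, 20, 42, 25, 19, 35, 13, 23, 52, 40, 36, 1]
t=1: [18, 24, 55, 49, 37, 44, 46, 41, 56, 48, 41, 49, 27, 40, 59, 57, 46, 22]
t=2: [43, 48, 59, 61, 59, 56, 57, 58, 60, 61, 60, 59, 49, 57, 60, 61, 59, 48]
t=3: [61, 61, 60, 59, 60, 60, 60, 60, 59, 59, 59, 60, 61, 61, 60, 59, 60, 61]
t=4: [59, 59, 59, 60, 60, 59, 59, 59, 60, 60, 60, 59, 59, 59, 59, 60, 59, 59]
t=5: [60, 60, 60, 60, 60, 60, 60, 60, 60, 60, 60, 60, 60, 60, 60, 60, 60, 60]
t=6: [60, 60, 60, 60, 60, 60, 60, 60, 60, 60, 60, 60, 60, 60, 60, 60, 60, 60]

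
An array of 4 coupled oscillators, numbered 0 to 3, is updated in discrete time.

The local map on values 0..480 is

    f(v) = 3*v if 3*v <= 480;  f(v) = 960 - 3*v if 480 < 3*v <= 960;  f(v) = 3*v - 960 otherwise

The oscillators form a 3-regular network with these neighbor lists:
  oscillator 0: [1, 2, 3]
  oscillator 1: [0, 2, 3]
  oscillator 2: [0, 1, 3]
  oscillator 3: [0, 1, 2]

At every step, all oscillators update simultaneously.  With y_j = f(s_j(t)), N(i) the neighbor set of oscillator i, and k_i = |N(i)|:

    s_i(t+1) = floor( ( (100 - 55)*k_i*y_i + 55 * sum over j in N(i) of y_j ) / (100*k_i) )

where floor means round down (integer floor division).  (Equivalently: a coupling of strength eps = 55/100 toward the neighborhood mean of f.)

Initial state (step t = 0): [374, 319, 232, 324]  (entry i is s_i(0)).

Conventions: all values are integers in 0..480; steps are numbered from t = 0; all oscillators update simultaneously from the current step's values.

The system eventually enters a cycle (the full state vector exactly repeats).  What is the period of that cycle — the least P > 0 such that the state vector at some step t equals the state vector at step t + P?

Answer: 12
Key observation: The state at step 15, [450, 451, 449, 451], reappears at step 27 — and no state repeats earlier — so the cycle the system enters has period 12.

Derivation:
t=0: [374, 319, 232, 324]
t=1: [124, 81, 151, 84]
t=2: [341, 306, 362, 309]
t=3: [65, 59, 82, 57]
t=4: [196, 191, 210, 190]
t=5: [370, 374, 359, 375]
t=6: [148, 152, 140, 152]
t=7: [444, 447, 437, 447]
t=8: [371, 373, 365, 373]
t=9: [151, 153, 147, 153]
t=10: [453, 454, 449, 454]
t=11: [397, 398, 394, 398]
t=12: [230, 231, 228, 231]
t=13: [270, 269, 271, 269]
t=14: [150, 151, 149, 151]
t=15: [450, 451, 449, 451]
t=16: [390, 391, 389, 391]
t=17: [210, 211, 209, 211]
t=18: [329, 328, 330, 328]
t=19: [26, 25, 27, 25]
t=20: [77, 76, 78, 76]
t=21: [230, 229, 231, 229]
t=22: [270, 271, 269, 271]
t=23: [149, 148, 150, 148]
t=24: [446, 445, 447, 445]
t=25: [377, 376, 378, 376]
t=26: [170, 169, 171, 169]
t=27: [450, 451, 449, 451]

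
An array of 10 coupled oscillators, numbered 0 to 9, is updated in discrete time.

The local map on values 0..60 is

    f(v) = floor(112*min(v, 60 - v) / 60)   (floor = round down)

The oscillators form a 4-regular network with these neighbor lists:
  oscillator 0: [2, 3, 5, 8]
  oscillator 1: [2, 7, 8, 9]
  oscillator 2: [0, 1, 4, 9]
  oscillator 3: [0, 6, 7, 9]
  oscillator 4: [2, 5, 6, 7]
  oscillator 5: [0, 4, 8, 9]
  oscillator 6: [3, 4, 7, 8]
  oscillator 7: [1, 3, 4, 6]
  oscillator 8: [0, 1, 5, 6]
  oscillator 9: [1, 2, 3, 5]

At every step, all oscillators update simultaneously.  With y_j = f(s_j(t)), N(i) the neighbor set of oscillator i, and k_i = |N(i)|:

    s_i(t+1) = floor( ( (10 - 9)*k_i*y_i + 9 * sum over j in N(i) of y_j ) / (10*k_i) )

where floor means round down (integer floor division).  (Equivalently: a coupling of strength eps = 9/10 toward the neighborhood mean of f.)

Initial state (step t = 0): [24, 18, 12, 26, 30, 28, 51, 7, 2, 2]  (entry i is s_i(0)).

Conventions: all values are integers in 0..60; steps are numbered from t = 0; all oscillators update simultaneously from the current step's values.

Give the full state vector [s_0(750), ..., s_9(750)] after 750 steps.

Simulating step by step:
t=0: [24, 18, 12, 26, 30, 28, 51, 7, 2, 2]
t=1: [32, 12, 32, 21, 28, 29, 28, 35, 32, 35]
t=2: [49, 46, 43, 48, 51, 50, 47, 41, 45, 42]
t=3: [24, 31, 24, 27, 25, 23, 25, 23, 22, 25]
t=4: [44, 44, 47, 45, 43, 44, 44, 48, 45, 47]
t=5: [27, 24, 27, 26, 26, 28, 27, 28, 28, 27]
t=6: [50, 50, 48, 50, 50, 50, 50, 47, 49, 48]
t=7: [19, 21, 19, 20, 20, 19, 19, 18, 18, 19]
t=8: [35, 34, 36, 34, 34, 35, 35, 36, 35, 36]
t=9: [46, 44, 46, 45, 45, 46, 46, 47, 46, 46]
t=10: [26, 25, 27, 25, 25, 26, 26, 27, 26, 27]
t=11: [48, 49, 47, 48, 48, 48, 47, 46, 47, 47]
t=12: [22, 24, 22, 23, 23, 22, 23, 22, 22, 22]
t=13: [41, 41, 41, 41, 41, 41, 41, 42, 41, 41]
t=14: [35, 34, 35, 34, 34, 35, 34, 34, 35, 35]
t=15: [46, 46, 46, 47, 47, 46, 47, 48, 46, 46]
t=16: [25, 25, 25, 24, 24, 25, 24, 24, 25, 25]
t=17: [45, 45, 45, 44, 44, 45, 44, 44, 45, 45]
t=18: [28, 28, 28, 28, 28, 28, 28, 28, 28, 28]
t=19: [52, 52, 52, 52, 52, 52, 52, 52, 52, 52]
t=20: [14, 14, 14, 14, 14, 14, 14, 14, 14, 14]
t=21: [26, 26, 26, 26, 26, 26, 26, 26, 26, 26]
t=22: [48, 48, 48, 48, 48, 48, 48, 48, 48, 48]
t=23: [22, 22, 22, 22, 22, 22, 22, 22, 22, 22]
t=24: [41, 41, 41, 41, 41, 41, 41, 41, 41, 41]
t=25: [35, 35, 35, 35, 35, 35, 35, 35, 35, 35]
t=26: [46, 46, 46, 46, 46, 46, 46, 46, 46, 46]
t=27: [26, 26, 26, 26, 26, 26, 26, 26, 26, 26]

Answer: [41, 41, 41, 41, 41, 41, 41, 41, 41, 41]
Key observation: The state at step 21, [26, 26, 26, 26, 26, 26, 26, 26, 26, 26], reappears at step 27: the system is in a cycle of period 6 from step 21 on.  Therefore the state at step 750 equals the state at step 21 + ((750 - 21) mod 6) = 24, which is [41, 41, 41, 41, 41, 41, 41, 41, 41, 41].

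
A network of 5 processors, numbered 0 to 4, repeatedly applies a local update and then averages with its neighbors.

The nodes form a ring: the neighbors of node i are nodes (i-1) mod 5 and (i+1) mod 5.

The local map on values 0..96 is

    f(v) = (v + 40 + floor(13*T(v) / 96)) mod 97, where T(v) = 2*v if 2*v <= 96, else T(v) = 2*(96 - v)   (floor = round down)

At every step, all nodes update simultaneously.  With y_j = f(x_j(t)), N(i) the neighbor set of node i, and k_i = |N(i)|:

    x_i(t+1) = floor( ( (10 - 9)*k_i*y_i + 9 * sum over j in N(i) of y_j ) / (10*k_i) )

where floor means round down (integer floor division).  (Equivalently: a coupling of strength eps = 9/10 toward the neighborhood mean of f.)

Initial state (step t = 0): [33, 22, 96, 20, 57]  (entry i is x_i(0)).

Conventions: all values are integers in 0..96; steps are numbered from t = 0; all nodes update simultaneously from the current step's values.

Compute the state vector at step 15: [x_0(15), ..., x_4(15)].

Answer: [49, 46, 49, 48, 48]

Derivation:
t=0: [33, 22, 96, 20, 57]
t=1: [42, 60, 63, 28, 66]
t=2: [22, 49, 40, 21, 77]
t=3: [19, 71, 40, 58, 62]
t=4: [21, 71, 22, 47, 35]
t=5: [53, 61, 16, 68, 39]
t=6: [46, 31, 19, 68, 20]
t=7: [64, 37, 50, 59, 15]
t=8: [67, 17, 45, 30, 18]
t=9: [57, 13, 62, 35, 48]
t=10: [28, 16, 64, 16, 42]
t=11: [76, 46, 55, 54, 70]
t=12: [11, 14, 4, 13, 16]
t=13: [57, 49, 55, 52, 55]
t=14: [6, 8, 5, 8, 8]
t=15: [49, 46, 49, 48, 48]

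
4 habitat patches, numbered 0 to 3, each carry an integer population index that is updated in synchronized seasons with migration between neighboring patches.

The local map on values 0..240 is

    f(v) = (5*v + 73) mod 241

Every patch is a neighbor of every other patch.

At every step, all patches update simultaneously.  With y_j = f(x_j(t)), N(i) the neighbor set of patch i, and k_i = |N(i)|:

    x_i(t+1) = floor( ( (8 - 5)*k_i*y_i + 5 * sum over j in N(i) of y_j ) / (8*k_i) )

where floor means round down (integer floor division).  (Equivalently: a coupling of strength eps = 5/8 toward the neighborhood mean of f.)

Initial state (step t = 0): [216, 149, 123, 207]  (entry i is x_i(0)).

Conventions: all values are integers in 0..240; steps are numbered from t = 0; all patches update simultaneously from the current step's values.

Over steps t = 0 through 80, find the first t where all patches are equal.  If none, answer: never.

Simulating step by step:
t=0: [216, 149, 123, 207]  (not all equal)
t=1: [163, 147, 166, 156]  (not all equal)
t=2: [144, 130, 146, 138]  (not all equal)
t=3: [51, 39, 52, 46]  (not all equal)
t=4: [70, 60, 71, 66]  (not all equal)
t=5: [168, 160, 169, 165]  (not all equal)
t=6: [179, 172, 180, 177]  (not all equal)
t=7: [96, 130, 96, 134]  (not all equal)
t=8: [45, 33, 45, 37]  (not all equal)
t=9: [86, 116, 86, 79]  (not all equal)
t=10: [95, 120, 95, 129]  (not all equal)
t=11: [127, 148, 127, 155]  (not all equal)
t=12: [176, 153, 176, 159]  (not all equal)
t=13: [188, 169, 188, 174]  (not all equal)
t=14: [115, 139, 115, 143]  (not all equal)
t=15: [119, 99, 119, 102]  (not all equal)
t=16: [147, 130, 147, 133]  (not all equal)
t=17: [52, 38, 52, 41]  (not all equal)
t=18: [65, 54, 65, 56]  (not all equal)
t=19: [136, 127, 136, 128]  (not all equal)
t=20: [112, 145, 112, 146]  (not all equal)
t=21: [120, 107, 120, 108]  (not all equal)
t=22: [164, 154, 164, 154]  (not all equal)
t=23: [149, 140, 149, 140]  (not all equal)
t=24: [76, 68, 76, 68]  (not all equal)
t=25: [195, 188, 195, 188]  (not all equal)
t=26: [69, 63, 69, 63]  (not all equal)
t=27: [164, 159, 164, 159]  (not all equal)
t=28: [159, 155, 159, 155]  (not all equal)
t=29: [136, 133, 136, 133]  (not all equal)
t=30: [23, 21, 23, 21]  (not all equal)
t=31: [183, 182, 183, 182]  (not all equal)
t=32: [21, 21, 21, 21]  (all equal)

Answer: 32
Key observation: Synchronization is absorbing here: once all patches are equal they stay equal, and step 32 is the first all-equal step.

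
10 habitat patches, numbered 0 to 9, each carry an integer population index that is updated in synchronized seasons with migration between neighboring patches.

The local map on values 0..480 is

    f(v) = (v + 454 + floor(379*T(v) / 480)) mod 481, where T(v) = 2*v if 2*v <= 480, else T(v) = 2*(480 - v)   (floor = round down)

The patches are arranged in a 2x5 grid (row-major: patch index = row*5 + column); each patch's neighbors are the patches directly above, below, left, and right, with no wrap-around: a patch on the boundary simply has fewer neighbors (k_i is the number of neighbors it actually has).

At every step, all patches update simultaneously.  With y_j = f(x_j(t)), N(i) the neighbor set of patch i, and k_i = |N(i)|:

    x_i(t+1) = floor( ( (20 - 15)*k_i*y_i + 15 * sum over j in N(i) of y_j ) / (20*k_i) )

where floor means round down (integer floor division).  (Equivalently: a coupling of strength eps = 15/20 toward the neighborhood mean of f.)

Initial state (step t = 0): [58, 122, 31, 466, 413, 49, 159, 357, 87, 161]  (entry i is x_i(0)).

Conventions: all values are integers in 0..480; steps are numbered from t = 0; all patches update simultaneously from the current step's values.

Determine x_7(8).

Answer: x_7(8) = 68

Derivation:
t=0: [58, 122, 31, 466, 413, 49, 159, 357, 87, 161]
t=1: [175, 211, 210, 180, 320, 214, 203, 168, 272, 174]
t=2: [135, 127, 228, 156, 337, 175, 125, 136, 339, 163]
t=3: [351, 249, 269, 140, 301, 337, 335, 187, 286, 138]
t=4: [71, 75, 247, 146, 267, 51, 167, 172, 300, 141]
t=5: [140, 207, 259, 156, 280, 235, 272, 250, 294, 148]
t=6: [129, 137, 151, 160, 295, 184, 80, 93, 228, 150]
t=7: [366, 293, 321, 226, 298, 293, 291, 208, 259, 149]
t=8: [69, 65, 61, 78, 180, 64, 67, 68, 139, 155]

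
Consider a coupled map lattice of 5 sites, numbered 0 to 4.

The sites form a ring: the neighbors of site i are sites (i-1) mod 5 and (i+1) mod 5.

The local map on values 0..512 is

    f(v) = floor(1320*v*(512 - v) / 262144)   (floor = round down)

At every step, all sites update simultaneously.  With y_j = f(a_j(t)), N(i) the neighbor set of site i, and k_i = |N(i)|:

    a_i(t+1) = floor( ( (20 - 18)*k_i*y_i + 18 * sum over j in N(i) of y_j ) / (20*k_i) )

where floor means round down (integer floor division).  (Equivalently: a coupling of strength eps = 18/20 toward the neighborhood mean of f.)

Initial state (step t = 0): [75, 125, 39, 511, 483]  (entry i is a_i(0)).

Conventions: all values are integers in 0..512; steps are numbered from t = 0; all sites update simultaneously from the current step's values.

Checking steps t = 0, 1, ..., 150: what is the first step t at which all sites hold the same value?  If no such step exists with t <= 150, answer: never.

Simulating step by step:
t=0: [75, 125, 39, 511, 483]  (not all equal)
t=1: [157, 139, 119, 73, 82]  (not all equal)
t=2: [225, 257, 213, 201, 216]  (not all equal)
t=3: [325, 323, 321, 319, 319]  (not all equal)
t=4: [308, 307, 308, 309, 308]  (not all equal)
t=5: [316, 316, 315, 315, 315]  (not all equal)
t=6: [311, 311, 311, 312, 311]  (not all equal)
t=7: [314, 314, 314, 314, 314]  (all equal)

Answer: 7
Key observation: Synchronization is absorbing here: once all sites are equal they stay equal, and step 7 is the first all-equal step.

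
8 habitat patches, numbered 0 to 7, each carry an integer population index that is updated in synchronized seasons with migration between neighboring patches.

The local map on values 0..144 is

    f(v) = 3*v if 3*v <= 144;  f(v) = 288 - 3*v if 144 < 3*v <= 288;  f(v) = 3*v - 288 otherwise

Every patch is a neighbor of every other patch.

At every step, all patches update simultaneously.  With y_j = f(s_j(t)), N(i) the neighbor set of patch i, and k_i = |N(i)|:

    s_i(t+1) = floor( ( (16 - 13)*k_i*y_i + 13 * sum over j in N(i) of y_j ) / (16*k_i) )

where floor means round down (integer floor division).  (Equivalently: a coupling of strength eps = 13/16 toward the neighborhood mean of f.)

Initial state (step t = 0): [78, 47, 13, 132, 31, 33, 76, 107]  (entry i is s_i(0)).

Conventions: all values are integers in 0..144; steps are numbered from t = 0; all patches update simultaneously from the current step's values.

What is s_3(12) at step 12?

Simulating step by step:
t=0: [78, 47, 13, 132, 31, 33, 76, 107]
t=1: [76, 82, 75, 80, 79, 79, 77, 75]
t=2: [54, 53, 54, 53, 54, 54, 54, 54]
t=3: [126, 126, 126, 126, 126, 126, 126, 126]
t=4: [90, 90, 90, 90, 90, 90, 90, 90]
t=5: [18, 18, 18, 18, 18, 18, 18, 18]
t=6: [54, 54, 54, 54, 54, 54, 54, 54]
t=7: [126, 126, 126, 126, 126, 126, 126, 126]
t=8: [90, 90, 90, 90, 90, 90, 90, 90]
t=9: [18, 18, 18, 18, 18, 18, 18, 18]
t=10: [54, 54, 54, 54, 54, 54, 54, 54]
t=11: [126, 126, 126, 126, 126, 126, 126, 126]
t=12: [90, 90, 90, 90, 90, 90, 90, 90]

Answer: s_3(12) = 90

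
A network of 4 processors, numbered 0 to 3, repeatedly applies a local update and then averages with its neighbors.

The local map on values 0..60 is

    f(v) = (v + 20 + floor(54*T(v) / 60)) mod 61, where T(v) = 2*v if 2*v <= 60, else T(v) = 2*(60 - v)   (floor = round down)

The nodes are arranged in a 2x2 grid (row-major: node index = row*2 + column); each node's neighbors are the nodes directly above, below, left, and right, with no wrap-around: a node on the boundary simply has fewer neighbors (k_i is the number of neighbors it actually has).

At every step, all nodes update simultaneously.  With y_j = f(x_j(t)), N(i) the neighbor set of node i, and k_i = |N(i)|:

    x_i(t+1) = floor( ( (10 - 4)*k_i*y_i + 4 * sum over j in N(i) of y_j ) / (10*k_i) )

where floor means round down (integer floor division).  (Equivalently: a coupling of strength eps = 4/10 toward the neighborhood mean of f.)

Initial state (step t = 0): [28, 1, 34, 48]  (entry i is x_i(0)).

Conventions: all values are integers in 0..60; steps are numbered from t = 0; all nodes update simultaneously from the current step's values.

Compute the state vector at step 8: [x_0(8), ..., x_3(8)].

Simulating step by step:
t=0: [28, 1, 34, 48]
t=1: [34, 26, 36, 29]
t=2: [37, 34, 38, 37]
t=3: [37, 38, 36, 37]
t=4: [37, 36, 37, 37]
t=5: [37, 37, 37, 37]
t=6: [37, 37, 37, 37]
t=7: [37, 37, 37, 37]
t=8: [37, 37, 37, 37]

Answer: [37, 37, 37, 37]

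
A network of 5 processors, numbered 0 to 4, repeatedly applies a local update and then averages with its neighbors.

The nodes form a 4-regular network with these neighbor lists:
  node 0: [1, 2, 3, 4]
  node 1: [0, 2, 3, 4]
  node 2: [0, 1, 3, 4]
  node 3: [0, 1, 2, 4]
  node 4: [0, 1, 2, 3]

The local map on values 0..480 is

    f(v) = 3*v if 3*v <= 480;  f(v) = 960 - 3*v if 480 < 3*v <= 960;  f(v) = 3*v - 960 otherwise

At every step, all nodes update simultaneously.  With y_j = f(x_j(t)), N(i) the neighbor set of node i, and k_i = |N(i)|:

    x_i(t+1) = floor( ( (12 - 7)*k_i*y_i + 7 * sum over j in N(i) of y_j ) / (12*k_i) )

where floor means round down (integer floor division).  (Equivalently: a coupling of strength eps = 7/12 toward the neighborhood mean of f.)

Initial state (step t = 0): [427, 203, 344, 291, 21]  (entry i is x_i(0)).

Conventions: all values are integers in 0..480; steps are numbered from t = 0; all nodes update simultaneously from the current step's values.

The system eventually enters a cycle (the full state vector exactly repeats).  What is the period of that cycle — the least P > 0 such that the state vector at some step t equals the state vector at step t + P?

Simulating step by step:
t=0: [427, 203, 344, 291, 21]
t=1: [217, 225, 149, 153, 147]
t=2: [366, 360, 404, 407, 402]
t=3: [185, 180, 216, 219, 214]
t=4: [366, 370, 340, 338, 342]
t=5: [105, 108, 84, 82, 86]
t=6: [288, 291, 271, 270, 273]
t=7: [116, 114, 130, 131, 128]
t=8: [365, 363, 376, 377, 374]
t=9: [148, 146, 157, 157, 155]
t=10: [454, 452, 461, 461, 459]
t=11: [409, 407, 415, 415, 413]
t=12: [273, 271, 278, 278, 276]
t=13: [136, 137, 132, 132, 133]
t=14: [403, 404, 400, 400, 401]
t=15: [245, 246, 243, 243, 244]
t=16: [226, 225, 228, 228, 227]
t=17: [280, 281, 278, 278, 279]
t=18: [121, 120, 123, 123, 122]
t=19: [364, 363, 366, 366, 365]
t=20: [133, 132, 135, 135, 134]
t=21: [400, 399, 402, 402, 401]
t=22: [241, 240, 243, 243, 242]
t=23: [235, 236, 233, 233, 234]
t=24: [256, 255, 258, 258, 257]
t=25: [190, 191, 188, 188, 189]
t=26: [391, 390, 393, 393, 392]
t=27: [214, 213, 216, 216, 215]
t=28: [316, 317, 314, 314, 315]
t=29: [13, 12, 15, 15, 14]
t=30: [40, 39, 42, 42, 41]
t=31: [121, 120, 123, 123, 122]

Answer: 13
Key observation: The state at step 18, [121, 120, 123, 123, 122], reappears at step 31 — and no state repeats earlier — so the cycle the system enters has period 13.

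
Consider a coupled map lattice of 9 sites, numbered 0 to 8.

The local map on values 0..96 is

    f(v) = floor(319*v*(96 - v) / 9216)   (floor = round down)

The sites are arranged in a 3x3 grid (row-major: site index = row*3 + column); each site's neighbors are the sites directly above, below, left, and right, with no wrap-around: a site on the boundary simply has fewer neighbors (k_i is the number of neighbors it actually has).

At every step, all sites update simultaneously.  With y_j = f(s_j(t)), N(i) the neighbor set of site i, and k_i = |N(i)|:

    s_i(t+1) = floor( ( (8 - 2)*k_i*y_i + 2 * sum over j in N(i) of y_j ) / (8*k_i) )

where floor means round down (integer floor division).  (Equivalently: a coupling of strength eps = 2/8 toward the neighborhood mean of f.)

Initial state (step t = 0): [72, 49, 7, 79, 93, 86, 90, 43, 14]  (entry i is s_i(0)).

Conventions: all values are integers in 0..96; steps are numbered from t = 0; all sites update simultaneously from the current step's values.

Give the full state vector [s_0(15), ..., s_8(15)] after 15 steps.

Answer: [49, 56, 63, 48, 55, 62, 48, 50, 56]

Derivation:
t=0: [72, 49, 7, 79, 93, 86, 90, 43, 14]
t=1: [59, 66, 29, 41, 21, 27, 29, 64, 42]
t=2: [74, 67, 66, 74, 58, 64, 68, 69, 75]
t=3: [57, 66, 68, 58, 73, 69, 63, 64, 57]
t=4: [75, 67, 65, 74, 60, 64, 71, 69, 73]
t=5: [55, 66, 68, 57, 71, 69, 60, 64, 60]
t=6: [76, 68, 65, 74, 63, 64, 73, 69, 72]
t=7: [54, 64, 68, 57, 69, 69, 58, 63, 61]
t=8: [76, 69, 65, 75, 65, 64, 75, 71, 71]
t=9: [53, 63, 68, 55, 67, 69, 54, 61, 62]
t=10: [77, 70, 65, 77, 68, 65, 77, 72, 71]
t=11: [51, 61, 68, 51, 63, 68, 51, 58, 61]
t=12: [78, 72, 66, 78, 71, 66, 78, 75, 72]
t=13: [49, 59, 66, 49, 60, 66, 48, 54, 59]
t=14: [78, 74, 68, 78, 74, 69, 78, 77, 74]
t=15: [49, 56, 63, 48, 55, 62, 48, 50, 56]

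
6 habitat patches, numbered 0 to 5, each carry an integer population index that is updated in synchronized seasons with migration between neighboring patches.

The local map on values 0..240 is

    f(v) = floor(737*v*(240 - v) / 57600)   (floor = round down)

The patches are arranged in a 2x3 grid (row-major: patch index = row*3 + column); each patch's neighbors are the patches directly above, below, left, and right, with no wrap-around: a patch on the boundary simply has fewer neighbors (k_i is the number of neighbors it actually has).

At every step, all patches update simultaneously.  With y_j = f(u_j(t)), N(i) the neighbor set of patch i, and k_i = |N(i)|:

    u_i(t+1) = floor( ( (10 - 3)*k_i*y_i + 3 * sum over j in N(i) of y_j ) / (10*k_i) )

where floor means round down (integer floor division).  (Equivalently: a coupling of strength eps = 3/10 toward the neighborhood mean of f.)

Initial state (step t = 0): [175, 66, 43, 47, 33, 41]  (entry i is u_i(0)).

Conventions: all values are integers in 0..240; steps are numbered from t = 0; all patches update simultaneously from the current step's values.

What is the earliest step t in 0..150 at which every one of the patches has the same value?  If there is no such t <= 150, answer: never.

Simulating step by step:
t=0: [175, 66, 43, 47, 33, 41]  (not all equal)
t=1: [140, 136, 113, 116, 97, 102]  (not all equal)
t=2: [179, 179, 182, 182, 178, 180]  (not all equal)
t=3: [138, 138, 136, 136, 139, 138]  (not all equal)
t=4: [180, 179, 180, 179, 179, 179]  (not all equal)
t=5: [138, 138, 138, 138, 139, 138]  (not all equal)
t=6: [180, 179, 180, 179, 179, 179]  (not all equal)

Answer: never
Key observation: The state at step 4 reappears at step 6 — the system is in a cycle of period 2 from step 4 on.  No step 0..6 is synchronized, and the cycle repeats forever, so no step up to 150 (or ever) has all patches equal.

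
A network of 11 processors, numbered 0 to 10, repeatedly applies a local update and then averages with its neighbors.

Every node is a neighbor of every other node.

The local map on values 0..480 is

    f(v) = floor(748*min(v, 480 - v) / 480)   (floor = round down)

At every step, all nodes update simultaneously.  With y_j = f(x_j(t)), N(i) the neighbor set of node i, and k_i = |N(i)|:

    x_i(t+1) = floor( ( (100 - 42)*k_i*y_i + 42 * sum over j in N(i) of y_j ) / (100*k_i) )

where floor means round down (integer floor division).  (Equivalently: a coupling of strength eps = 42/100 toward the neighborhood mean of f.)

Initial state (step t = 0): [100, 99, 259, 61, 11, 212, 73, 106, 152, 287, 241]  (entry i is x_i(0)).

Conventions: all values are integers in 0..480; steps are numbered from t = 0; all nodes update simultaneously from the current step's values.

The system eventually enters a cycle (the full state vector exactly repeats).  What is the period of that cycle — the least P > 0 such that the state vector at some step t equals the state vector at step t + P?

Simulating step by step:
t=0: [100, 99, 259, 61, 11, 212, 73, 106, 152, 287, 241]
t=1: [179, 178, 280, 146, 104, 273, 156, 184, 222, 257, 295]
t=2: [279, 278, 296, 251, 216, 302, 260, 283, 315, 316, 284]
t=3: [308, 309, 294, 332, 321, 289, 324, 305, 278, 277, 304]
t=4: [270, 269, 282, 250, 259, 286, 257, 273, 295, 296, 274]
t=5: [324, 324, 314, 340, 333, 310, 334, 321, 303, 302, 321]
t=6: [245, 245, 253, 231, 237, 256, 236, 247, 262, 263, 247]
t=7: [362, 362, 355, 358, 363, 352, 362, 360, 347, 346, 360]
t=8: [186, 186, 192, 190, 186, 195, 186, 188, 199, 200, 188]
t=9: [292, 292, 297, 296, 292, 299, 292, 293, 303, 304, 293]
t=10: [289, 289, 285, 286, 289, 284, 289, 288, 280, 279, 288]
t=11: [299, 299, 302, 301, 299, 303, 299, 300, 306, 307, 300]
t=12: [280, 280, 277, 278, 280, 276, 280, 279, 274, 273, 279]
t=13: [312, 312, 315, 314, 312, 315, 312, 313, 318, 318, 313]
t=14: [259, 259, 257, 258, 259, 257, 259, 259, 254, 254, 259]
t=15: [344, 344, 346, 345, 344, 346, 344, 344, 349, 349, 344]
t=16: [210, 210, 208, 209, 210, 208, 210, 210, 206, 206, 210]
t=17: [326, 326, 324, 325, 326, 324, 326, 326, 322, 322, 326]
t=18: [240, 240, 242, 241, 240, 242, 240, 240, 243, 243, 240]
t=19: [373, 373, 371, 372, 373, 371, 373, 373, 370, 370, 373]
t=20: [166, 166, 168, 167, 166, 168, 166, 166, 169, 169, 166]
t=21: [258, 258, 260, 259, 258, 260, 258, 258, 261, 261, 258]
t=22: [344, 344, 342, 343, 344, 342, 344, 344, 342, 342, 344]
t=23: [211, 211, 213, 212, 211, 213, 211, 211, 213, 213, 211]
t=24: [328, 328, 330, 329, 328, 330, 328, 328, 330, 330, 328]
t=25: [235, 235, 233, 234, 235, 233, 235, 235, 233, 233, 235]
t=26: [365, 365, 363, 364, 365, 363, 365, 365, 363, 363, 365]
t=27: [179, 179, 181, 180, 179, 181, 179, 179, 181, 181, 179]
t=28: [278, 278, 280, 279, 278, 280, 278, 278, 280, 280, 278]
t=29: [313, 313, 311, 312, 313, 311, 313, 313, 311, 311, 313]
t=30: [260, 260, 262, 261, 260, 262, 260, 260, 262, 262, 260]
t=31: [341, 341, 339, 340, 341, 339, 341, 341, 339, 339, 341]
t=32: [216, 216, 218, 217, 216, 218, 216, 216, 218, 218, 216]
t=33: [336, 336, 338, 337, 336, 338, 336, 336, 338, 338, 336]
t=34: [223, 223, 221, 222, 223, 221, 223, 223, 221, 221, 223]
t=35: [346, 346, 344, 345, 346, 344, 346, 346, 344, 344, 346]
t=36: [208, 208, 210, 209, 208, 210, 208, 208, 210, 210, 208]
t=37: [324, 324, 326, 325, 324, 326, 324, 324, 326, 326, 324]
t=38: [242, 242, 240, 241, 242, 240, 242, 242, 240, 240, 242]
t=39: [370, 370, 372, 371, 370, 372, 370, 370, 372, 372, 370]
t=40: [170, 170, 168, 169, 170, 168, 170, 170, 168, 168, 170]
t=41: [263, 263, 261, 262, 263, 261, 263, 263, 261, 261, 263]
t=42: [338, 338, 340, 339, 338, 340, 338, 338, 340, 340, 338]
t=43: [220, 220, 218, 219, 220, 218, 220, 220, 218, 218, 220]
t=44: [341, 341, 339, 340, 341, 339, 341, 341, 339, 339, 341]

Answer: 13
Key observation: The state at step 31, [341, 341, 339, 340, 341, 339, 341, 341, 339, 339, 341], reappears at step 44 — and no state repeats earlier — so the cycle the system enters has period 13.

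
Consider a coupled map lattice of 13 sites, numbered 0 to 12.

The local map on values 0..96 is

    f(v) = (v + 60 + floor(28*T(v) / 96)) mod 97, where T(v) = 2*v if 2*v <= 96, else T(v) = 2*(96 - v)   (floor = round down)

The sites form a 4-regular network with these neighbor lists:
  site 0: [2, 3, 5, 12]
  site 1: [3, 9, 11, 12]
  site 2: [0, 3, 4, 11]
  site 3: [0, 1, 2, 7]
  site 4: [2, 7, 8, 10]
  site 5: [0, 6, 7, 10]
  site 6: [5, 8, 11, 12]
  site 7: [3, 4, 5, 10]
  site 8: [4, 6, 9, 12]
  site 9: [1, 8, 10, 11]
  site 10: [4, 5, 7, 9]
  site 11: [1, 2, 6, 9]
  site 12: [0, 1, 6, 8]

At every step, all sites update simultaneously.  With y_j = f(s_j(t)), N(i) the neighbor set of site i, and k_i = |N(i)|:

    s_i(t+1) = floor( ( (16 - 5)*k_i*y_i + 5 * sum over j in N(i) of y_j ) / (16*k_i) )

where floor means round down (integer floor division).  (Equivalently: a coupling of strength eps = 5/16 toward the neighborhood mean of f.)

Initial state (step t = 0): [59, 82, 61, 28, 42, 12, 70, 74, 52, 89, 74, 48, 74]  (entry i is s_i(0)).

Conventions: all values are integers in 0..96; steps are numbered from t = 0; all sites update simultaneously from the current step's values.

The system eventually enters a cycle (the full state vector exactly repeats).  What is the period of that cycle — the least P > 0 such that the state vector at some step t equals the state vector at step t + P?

Simulating step by step:
t=0: [59, 82, 61, 28, 42, 12, 70, 74, 52, 89, 74, 48, 74]
t=1: [43, 48, 39, 19, 34, 69, 49, 46, 41, 52, 50, 42, 48]
t=2: [36, 42, 29, 71, 20, 43, 37, 39, 29, 37, 37, 31, 37]
t=3: [22, 27, 18, 39, 67, 28, 20, 31, 17, 19, 27, 14, 20]
t=4: [81, 25, 79, 32, 46, 20, 83, 14, 83, 75, 15, 77, 84]
t=5: [52, 14, 46, 23, 45, 83, 55, 73, 51, 49, 77, 47, 49]
t=6: [44, 72, 40, 82, 37, 50, 41, 51, 39, 43, 48, 40, 42]
t=7: [33, 44, 28, 47, 24, 37, 27, 39, 24, 32, 37, 28, 30]
t=8: [16, 27, 9, 31, 4, 19, 6, 22, 2, 13, 19, 9, 11]
t=9: [78, 22, 69, 28, 70, 88, 71, 84, 66, 73, 87, 68, 70]
t=10: [47, 76, 44, 24, 48, 54, 48, 50, 46, 52, 53, 50, 51]
t=11: [34, 43, 31, 13, 38, 40, 38, 36, 36, 40, 40, 39, 40]
t=12: [22, 33, 19, 61, 21, 24, 23, 25, 21, 25, 25, 23, 24]
t=13: [75, 21, 87, 45, 78, 15, 80, 12, 78, 17, 9, 81, 23]
t=14: [55, 84, 52, 45, 55, 76, 57, 73, 57, 80, 74, 58, 85]
t=15: [42, 51, 39, 37, 42, 48, 43, 47, 43, 50, 48, 44, 51]
t=16: [29, 37, 25, 24, 30, 37, 32, 35, 32, 37, 38, 32, 37]
t=17: [9, 18, 3, 4, 11, 19, 14, 16, 14, 19, 21, 13, 18]
t=18: [74, 85, 67, 69, 78, 87, 82, 83, 82, 88, 90, 80, 85]
t=19: [49, 53, 47, 48, 51, 54, 53, 52, 53, 54, 55, 52, 53]
t=20: [39, 40, 37, 39, 39, 40, 40, 40, 40, 40, 40, 40, 40]
t=21: [24, 25, 22, 24, 24, 25, 26, 25, 25, 26, 25, 25, 25]
t=22: [8, 2, 65, 8, 8, 2, 3, 1, 2, 3, 2, 9, 2]
t=23: [68, 64, 54, 68, 67, 63, 64, 63, 63, 64, 63, 69, 63]
t=24: [46, 45, 42, 46, 45, 45, 45, 45, 45, 45, 45, 46, 45]
t=25: [34, 34, 30, 34, 33, 34, 34, 34, 34, 34, 34, 34, 34]
t=26: [15, 16, 11, 15, 14, 16, 16, 15, 15, 16, 15, 15, 16]
t=27: [82, 84, 78, 82, 81, 84, 84, 83, 83, 84, 83, 83, 84]
t=28: [53, 53, 51, 52, 52, 53, 53, 53, 53, 53, 53, 53, 53]
t=29: [40, 40, 40, 40, 40, 41, 41, 40, 40, 41, 40, 40, 41]
t=30: [26, 26, 26, 26, 26, 26, 26, 26, 26, 26, 26, 26, 26]
t=31: [4, 4, 4, 4, 4, 4, 4, 4, 4, 4, 4, 4, 4]
t=32: [66, 66, 66, 66, 66, 66, 66, 66, 66, 66, 66, 66, 66]
t=33: [46, 46, 46, 46, 46, 46, 46, 46, 46, 46, 46, 46, 46]
t=34: [35, 35, 35, 35, 35, 35, 35, 35, 35, 35, 35, 35, 35]
t=35: [18, 18, 18, 18, 18, 18, 18, 18, 18, 18, 18, 18, 18]
t=36: [88, 88, 88, 88, 88, 88, 88, 88, 88, 88, 88, 88, 88]
t=37: [55, 55, 55, 55, 55, 55, 55, 55, 55, 55, 55, 55, 55]
t=38: [41, 41, 41, 41, 41, 41, 41, 41, 41, 41, 41, 41, 41]
t=39: [27, 27, 27, 27, 27, 27, 27, 27, 27, 27, 27, 27, 27]
t=40: [5, 5, 5, 5, 5, 5, 5, 5, 5, 5, 5, 5, 5]
t=41: [67, 67, 67, 67, 67, 67, 67, 67, 67, 67, 67, 67, 67]
t=42: [46, 46, 46, 46, 46, 46, 46, 46, 46, 46, 46, 46, 46]

Answer: 9
Key observation: The state at step 33, [46, 46, 46, 46, 46, 46, 46, 46, 46, 46, 46, 46, 46], reappears at step 42 — and no state repeats earlier — so the cycle the system enters has period 9.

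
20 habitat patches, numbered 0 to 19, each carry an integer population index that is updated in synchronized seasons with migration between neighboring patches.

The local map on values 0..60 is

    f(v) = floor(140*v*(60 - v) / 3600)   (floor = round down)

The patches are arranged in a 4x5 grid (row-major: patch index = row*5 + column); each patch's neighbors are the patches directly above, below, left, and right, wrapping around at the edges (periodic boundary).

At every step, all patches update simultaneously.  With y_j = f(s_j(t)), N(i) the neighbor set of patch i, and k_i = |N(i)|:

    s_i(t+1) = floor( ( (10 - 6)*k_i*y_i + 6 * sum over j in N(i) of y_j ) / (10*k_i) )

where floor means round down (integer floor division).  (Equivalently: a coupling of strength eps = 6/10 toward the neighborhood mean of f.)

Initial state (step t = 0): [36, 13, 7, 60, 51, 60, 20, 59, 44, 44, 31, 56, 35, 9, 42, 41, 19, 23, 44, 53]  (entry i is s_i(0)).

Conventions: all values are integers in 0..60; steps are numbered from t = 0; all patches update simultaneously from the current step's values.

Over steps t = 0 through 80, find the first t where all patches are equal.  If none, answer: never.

Answer: 3
Key observation: Synchronization is absorbing here: once all patches are equal they stay equal, and step 3 is the first all-equal step.

Derivation:
t=0: [36, 13, 7, 60, 51, 60, 20, 59, 44, 44, 31, 56, 35, 9, 42, 41, 19, 23, 44, 53]  (not all equal)
t=1: [23, 25, 14, 12, 17, 18, 17, 16, 17, 21, 23, 22, 22, 24, 25, 28, 26, 28, 20, 21]  (not all equal)
t=2: [31, 31, 27, 25, 28, 30, 29, 27, 28, 30, 32, 31, 31, 31, 32, 33, 33, 31, 30, 31]  (not all equal)
t=3: [34, 34, 34, 34, 34, 34, 34, 34, 34, 34, 34, 34, 34, 34, 34, 34, 34, 34, 34, 34]  (all equal)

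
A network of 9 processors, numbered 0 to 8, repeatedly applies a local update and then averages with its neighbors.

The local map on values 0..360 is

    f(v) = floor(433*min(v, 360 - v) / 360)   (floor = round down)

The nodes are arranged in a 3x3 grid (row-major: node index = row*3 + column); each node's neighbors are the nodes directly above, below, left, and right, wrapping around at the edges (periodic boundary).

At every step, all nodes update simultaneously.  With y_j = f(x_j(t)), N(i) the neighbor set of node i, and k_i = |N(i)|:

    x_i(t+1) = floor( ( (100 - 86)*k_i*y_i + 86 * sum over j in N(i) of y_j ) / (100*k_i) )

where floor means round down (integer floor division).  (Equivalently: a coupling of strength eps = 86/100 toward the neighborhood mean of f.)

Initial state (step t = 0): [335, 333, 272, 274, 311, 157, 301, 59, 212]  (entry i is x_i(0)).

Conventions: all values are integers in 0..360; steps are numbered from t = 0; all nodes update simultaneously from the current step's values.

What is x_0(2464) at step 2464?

Answer: x_0(2464) = 209
Key observation: The state at step 10, [215, 215, 215, 215, 215, 215, 215, 215, 215], reappears at step 14: the system is in a cycle of period 4 from step 10 on.  Therefore the state at step 2464 equals the state at step 10 + ((2464 - 10) mod 4) = 12, which is [209, 209, 209, 209, 209, 209, 209, 209, 209].

Derivation:
t=0: [335, 333, 272, 274, 311, 157, 301, 59, 212]
t=1: [70, 61, 106, 88, 92, 121, 91, 82, 118]
t=2: [100, 100, 113, 111, 105, 124, 107, 106, 122]
t=3: [127, 126, 133, 131, 131, 136, 131, 129, 136]
t=4: [155, 155, 157, 157, 156, 159, 156, 156, 159]
t=5: [187, 186, 188, 187, 187, 188, 187, 187, 188]
t=6: [207, 207, 207, 207, 207, 206, 207, 207, 206]
t=7: [184, 184, 184, 184, 184, 184, 184, 184, 184]
t=8: [211, 211, 211, 211, 211, 211, 211, 211, 211]
t=9: [179, 179, 179, 179, 179, 179, 179, 179, 179]
t=10: [215, 215, 215, 215, 215, 215, 215, 215, 215]
t=11: [174, 174, 174, 174, 174, 174, 174, 174, 174]
t=12: [209, 209, 209, 209, 209, 209, 209, 209, 209]
t=13: [181, 181, 181, 181, 181, 181, 181, 181, 181]
t=14: [215, 215, 215, 215, 215, 215, 215, 215, 215]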